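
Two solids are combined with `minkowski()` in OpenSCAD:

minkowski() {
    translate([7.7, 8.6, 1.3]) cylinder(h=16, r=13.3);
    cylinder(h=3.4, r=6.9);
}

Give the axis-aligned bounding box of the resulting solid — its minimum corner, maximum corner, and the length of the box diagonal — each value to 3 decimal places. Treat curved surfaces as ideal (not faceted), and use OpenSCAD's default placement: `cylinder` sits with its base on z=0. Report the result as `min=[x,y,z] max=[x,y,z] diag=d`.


min=[-12.500,-11.600,1.300] max=[27.900,28.800,20.700] diag=60.338

A = translate([7.7, 8.6, 1.3]) cylinder(h=16, r=13.3) → bbox [-5.6,-4.7,1.3] .. [21,21.9,17.3]
B = cylinder(h=3.4, r=6.9) → bbox [-6.9,-6.9,0] .. [6.9,6.9,3.4]
lo = A.lo+B.lo = [-5.6-6.9, -4.7-6.9, 1.3+0] = [-12.500,-11.600,1.300]
hi = A.hi+B.hi = [21+6.9, 21.9+6.9, 17.3+3.4] = [27.900,28.800,20.700]
diag = √(40.4²+40.4²+19.4²) = √3640.68 = 60.338


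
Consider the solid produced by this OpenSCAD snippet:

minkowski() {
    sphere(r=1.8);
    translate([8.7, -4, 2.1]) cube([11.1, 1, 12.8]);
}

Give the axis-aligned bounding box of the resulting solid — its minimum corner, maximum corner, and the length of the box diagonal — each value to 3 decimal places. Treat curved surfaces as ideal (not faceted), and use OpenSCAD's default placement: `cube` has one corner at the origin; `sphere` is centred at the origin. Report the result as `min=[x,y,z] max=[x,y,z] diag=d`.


min=[6.900,-5.800,0.300] max=[21.600,-1.200,16.700] diag=22.499

A = translate([8.7, -4, 2.1]) cube([11.1, 1, 12.8]) → bbox [8.7,-4,2.1] .. [19.8,-3,14.9]
B = sphere(r=1.8) → bbox [-1.8,-1.8,-1.8] .. [1.8,1.8,1.8]
lo = A.lo+B.lo = [8.7-1.8, -4-1.8, 2.1-1.8] = [6.900,-5.800,0.300]
hi = A.hi+B.hi = [19.8+1.8, -3+1.8, 14.9+1.8] = [21.600,-1.200,16.700]
diag = √(14.7²+4.6²+16.4²) = √506.21 = 22.499


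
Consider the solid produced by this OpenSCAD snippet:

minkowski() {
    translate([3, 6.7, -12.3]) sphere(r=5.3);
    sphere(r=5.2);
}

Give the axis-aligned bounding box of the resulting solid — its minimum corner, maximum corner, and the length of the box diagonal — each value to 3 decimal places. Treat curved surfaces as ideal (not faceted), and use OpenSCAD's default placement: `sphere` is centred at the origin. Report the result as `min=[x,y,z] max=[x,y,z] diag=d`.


min=[-7.500,-3.800,-22.800] max=[13.500,17.200,-1.800] diag=36.373

A = translate([3, 6.7, -12.3]) sphere(r=5.3) → bbox [-2.3,1.4,-17.6] .. [8.3,12,-7]
B = sphere(r=5.2) → bbox [-5.2,-5.2,-5.2] .. [5.2,5.2,5.2]
lo = A.lo+B.lo = [-2.3-5.2, 1.4-5.2, -17.6-5.2] = [-7.500,-3.800,-22.800]
hi = A.hi+B.hi = [8.3+5.2, 12+5.2, -7+5.2] = [13.500,17.200,-1.800]
diag = √(21²+21²+21²) = √1323 = 36.373


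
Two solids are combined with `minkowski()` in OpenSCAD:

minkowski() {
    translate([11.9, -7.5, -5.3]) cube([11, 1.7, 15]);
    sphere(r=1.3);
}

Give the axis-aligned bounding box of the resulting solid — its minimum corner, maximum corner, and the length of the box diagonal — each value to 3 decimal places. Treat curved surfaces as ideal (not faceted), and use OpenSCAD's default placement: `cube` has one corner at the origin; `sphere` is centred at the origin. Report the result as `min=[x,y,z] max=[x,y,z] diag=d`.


min=[10.600,-8.800,-6.600] max=[24.200,-4.500,11.000] diag=22.654

A = translate([11.9, -7.5, -5.3]) cube([11, 1.7, 15]) → bbox [11.9,-7.5,-5.3] .. [22.9,-5.8,9.7]
B = sphere(r=1.3) → bbox [-1.3,-1.3,-1.3] .. [1.3,1.3,1.3]
lo = A.lo+B.lo = [11.9-1.3, -7.5-1.3, -5.3-1.3] = [10.600,-8.800,-6.600]
hi = A.hi+B.hi = [22.9+1.3, -5.8+1.3, 9.7+1.3] = [24.200,-4.500,11.000]
diag = √(13.6²+4.3²+17.6²) = √513.21 = 22.654


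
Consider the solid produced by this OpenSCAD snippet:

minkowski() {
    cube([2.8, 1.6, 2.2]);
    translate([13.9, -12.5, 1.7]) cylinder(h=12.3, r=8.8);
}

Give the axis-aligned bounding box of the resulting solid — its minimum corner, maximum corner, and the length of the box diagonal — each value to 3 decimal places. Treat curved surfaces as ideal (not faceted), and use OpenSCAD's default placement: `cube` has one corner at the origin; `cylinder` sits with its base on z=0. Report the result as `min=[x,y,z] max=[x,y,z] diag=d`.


min=[5.100,-21.300,1.700] max=[25.500,-2.100,16.200] diag=31.544

A = translate([13.9, -12.5, 1.7]) cylinder(h=12.3, r=8.8) → bbox [5.1,-21.3,1.7] .. [22.7,-3.7,14]
B = cube([2.8, 1.6, 2.2]) → bbox [0,0,0] .. [2.8,1.6,2.2]
lo = A.lo+B.lo = [5.1+0, -21.3+0, 1.7+0] = [5.100,-21.300,1.700]
hi = A.hi+B.hi = [22.7+2.8, -3.7+1.6, 14+2.2] = [25.500,-2.100,16.200]
diag = √(20.4²+19.2²+14.5²) = √995.05 = 31.544


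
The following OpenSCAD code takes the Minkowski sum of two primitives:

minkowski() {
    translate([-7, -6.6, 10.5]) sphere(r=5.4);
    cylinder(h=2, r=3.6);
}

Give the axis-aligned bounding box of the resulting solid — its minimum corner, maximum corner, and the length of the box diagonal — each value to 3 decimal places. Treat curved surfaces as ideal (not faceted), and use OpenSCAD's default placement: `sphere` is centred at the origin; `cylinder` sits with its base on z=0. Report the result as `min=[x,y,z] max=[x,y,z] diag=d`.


A = translate([-7, -6.6, 10.5]) sphere(r=5.4) → bbox [-12.4,-12,5.1] .. [-1.6,-1.2,15.9]
B = cylinder(h=2, r=3.6) → bbox [-3.6,-3.6,0] .. [3.6,3.6,2]
lo = A.lo+B.lo = [-12.4-3.6, -12-3.6, 5.1+0] = [-16.000,-15.600,5.100]
hi = A.hi+B.hi = [-1.6+3.6, -1.2+3.6, 15.9+2] = [2.000,2.400,17.900]
diag = √(18²+18²+12.8²) = √811.84 = 28.493

min=[-16.000,-15.600,5.100] max=[2.000,2.400,17.900] diag=28.493


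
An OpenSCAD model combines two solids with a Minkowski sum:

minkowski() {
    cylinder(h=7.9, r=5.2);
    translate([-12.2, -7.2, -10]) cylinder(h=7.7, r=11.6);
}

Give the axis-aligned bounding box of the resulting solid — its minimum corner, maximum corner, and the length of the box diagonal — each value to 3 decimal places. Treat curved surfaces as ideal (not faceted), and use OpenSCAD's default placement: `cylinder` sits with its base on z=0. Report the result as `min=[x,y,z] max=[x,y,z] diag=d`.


min=[-29.000,-24.000,-10.000] max=[4.600,9.600,5.600] diag=50.013

A = translate([-12.2, -7.2, -10]) cylinder(h=7.7, r=11.6) → bbox [-23.8,-18.8,-10] .. [-0.6,4.4,-2.3]
B = cylinder(h=7.9, r=5.2) → bbox [-5.2,-5.2,0] .. [5.2,5.2,7.9]
lo = A.lo+B.lo = [-23.8-5.2, -18.8-5.2, -10+0] = [-29.000,-24.000,-10.000]
hi = A.hi+B.hi = [-0.6+5.2, 4.4+5.2, -2.3+7.9] = [4.600,9.600,5.600]
diag = √(33.6²+33.6²+15.6²) = √2501.28 = 50.013


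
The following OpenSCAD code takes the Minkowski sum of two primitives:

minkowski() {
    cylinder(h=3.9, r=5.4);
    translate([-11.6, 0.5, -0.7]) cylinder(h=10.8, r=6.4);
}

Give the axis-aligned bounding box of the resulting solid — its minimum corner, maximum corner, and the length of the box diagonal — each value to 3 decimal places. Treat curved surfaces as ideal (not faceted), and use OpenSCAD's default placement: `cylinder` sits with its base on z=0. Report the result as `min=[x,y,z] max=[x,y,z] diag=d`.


A = translate([-11.6, 0.5, -0.7]) cylinder(h=10.8, r=6.4) → bbox [-18,-5.9,-0.7] .. [-5.2,6.9,10.1]
B = cylinder(h=3.9, r=5.4) → bbox [-5.4,-5.4,0] .. [5.4,5.4,3.9]
lo = A.lo+B.lo = [-18-5.4, -5.9-5.4, -0.7+0] = [-23.400,-11.300,-0.700]
hi = A.hi+B.hi = [-5.2+5.4, 6.9+5.4, 10.1+3.9] = [0.200,12.300,14.000]
diag = √(23.6²+23.6²+14.7²) = √1330.01 = 36.469

min=[-23.400,-11.300,-0.700] max=[0.200,12.300,14.000] diag=36.469


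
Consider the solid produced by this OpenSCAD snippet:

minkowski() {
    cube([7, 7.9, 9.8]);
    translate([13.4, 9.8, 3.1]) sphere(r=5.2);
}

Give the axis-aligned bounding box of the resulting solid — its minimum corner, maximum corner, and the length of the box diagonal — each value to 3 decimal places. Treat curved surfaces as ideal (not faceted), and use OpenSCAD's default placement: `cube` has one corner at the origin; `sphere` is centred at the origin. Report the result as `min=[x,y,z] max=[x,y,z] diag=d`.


min=[8.200,4.600,-2.100] max=[25.600,22.900,18.100] diag=32.337

A = translate([13.4, 9.8, 3.1]) sphere(r=5.2) → bbox [8.2,4.6,-2.1] .. [18.6,15,8.3]
B = cube([7, 7.9, 9.8]) → bbox [0,0,0] .. [7,7.9,9.8]
lo = A.lo+B.lo = [8.2+0, 4.6+0, -2.1+0] = [8.200,4.600,-2.100]
hi = A.hi+B.hi = [18.6+7, 15+7.9, 8.3+9.8] = [25.600,22.900,18.100]
diag = √(17.4²+18.3²+20.2²) = √1045.69 = 32.337


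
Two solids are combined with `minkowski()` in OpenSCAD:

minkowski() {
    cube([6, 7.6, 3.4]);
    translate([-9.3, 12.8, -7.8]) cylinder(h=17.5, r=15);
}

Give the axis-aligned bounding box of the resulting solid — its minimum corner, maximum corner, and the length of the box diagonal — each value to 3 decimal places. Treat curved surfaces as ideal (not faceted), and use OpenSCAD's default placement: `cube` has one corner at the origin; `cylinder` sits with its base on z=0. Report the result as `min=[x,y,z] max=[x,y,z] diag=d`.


min=[-24.300,-2.200,-7.800] max=[11.700,35.400,13.100] diag=56.094

A = translate([-9.3, 12.8, -7.8]) cylinder(h=17.5, r=15) → bbox [-24.3,-2.2,-7.8] .. [5.7,27.8,9.7]
B = cube([6, 7.6, 3.4]) → bbox [0,0,0] .. [6,7.6,3.4]
lo = A.lo+B.lo = [-24.3+0, -2.2+0, -7.8+0] = [-24.300,-2.200,-7.800]
hi = A.hi+B.hi = [5.7+6, 27.8+7.6, 9.7+3.4] = [11.700,35.400,13.100]
diag = √(36²+37.6²+20.9²) = √3146.57 = 56.094


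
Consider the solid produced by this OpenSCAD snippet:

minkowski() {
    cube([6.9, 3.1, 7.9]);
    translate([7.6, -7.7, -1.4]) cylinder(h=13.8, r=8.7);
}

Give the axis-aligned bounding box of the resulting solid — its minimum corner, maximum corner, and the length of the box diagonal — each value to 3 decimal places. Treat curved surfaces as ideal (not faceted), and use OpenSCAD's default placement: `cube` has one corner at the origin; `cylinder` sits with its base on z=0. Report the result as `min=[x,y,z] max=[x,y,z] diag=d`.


min=[-1.100,-16.400,-1.400] max=[23.200,4.100,20.300] diag=38.492

A = translate([7.6, -7.7, -1.4]) cylinder(h=13.8, r=8.7) → bbox [-1.1,-16.4,-1.4] .. [16.3,1,12.4]
B = cube([6.9, 3.1, 7.9]) → bbox [0,0,0] .. [6.9,3.1,7.9]
lo = A.lo+B.lo = [-1.1+0, -16.4+0, -1.4+0] = [-1.100,-16.400,-1.400]
hi = A.hi+B.hi = [16.3+6.9, 1+3.1, 12.4+7.9] = [23.200,4.100,20.300]
diag = √(24.3²+20.5²+21.7²) = √1481.63 = 38.492


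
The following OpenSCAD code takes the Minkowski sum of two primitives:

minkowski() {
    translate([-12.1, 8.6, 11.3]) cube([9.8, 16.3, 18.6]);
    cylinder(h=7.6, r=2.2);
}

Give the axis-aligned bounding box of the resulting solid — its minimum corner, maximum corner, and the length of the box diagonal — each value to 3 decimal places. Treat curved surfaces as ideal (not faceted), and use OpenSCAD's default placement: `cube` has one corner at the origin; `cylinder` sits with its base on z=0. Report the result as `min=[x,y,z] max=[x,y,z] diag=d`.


min=[-14.300,6.400,11.300] max=[-0.100,27.100,37.500] diag=36.285

A = translate([-12.1, 8.6, 11.3]) cube([9.8, 16.3, 18.6]) → bbox [-12.1,8.6,11.3] .. [-2.3,24.9,29.9]
B = cylinder(h=7.6, r=2.2) → bbox [-2.2,-2.2,0] .. [2.2,2.2,7.6]
lo = A.lo+B.lo = [-12.1-2.2, 8.6-2.2, 11.3+0] = [-14.300,6.400,11.300]
hi = A.hi+B.hi = [-2.3+2.2, 24.9+2.2, 29.9+7.6] = [-0.100,27.100,37.500]
diag = √(14.2²+20.7²+26.2²) = √1316.57 = 36.285


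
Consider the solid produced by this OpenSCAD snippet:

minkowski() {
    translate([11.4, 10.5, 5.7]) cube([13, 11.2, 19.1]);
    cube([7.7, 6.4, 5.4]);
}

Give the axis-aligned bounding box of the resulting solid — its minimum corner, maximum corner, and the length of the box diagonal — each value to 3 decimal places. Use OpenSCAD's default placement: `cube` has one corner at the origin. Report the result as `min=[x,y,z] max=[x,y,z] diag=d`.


min=[11.400,10.500,5.700] max=[32.100,28.100,30.200] diag=36.586

A = translate([11.4, 10.5, 5.7]) cube([13, 11.2, 19.1]) → bbox [11.4,10.5,5.7] .. [24.4,21.7,24.8]
B = cube([7.7, 6.4, 5.4]) → bbox [0,0,0] .. [7.7,6.4,5.4]
lo = A.lo+B.lo = [11.4+0, 10.5+0, 5.7+0] = [11.400,10.500,5.700]
hi = A.hi+B.hi = [24.4+7.7, 21.7+6.4, 24.8+5.4] = [32.100,28.100,30.200]
diag = √(20.7²+17.6²+24.5²) = √1338.5 = 36.586


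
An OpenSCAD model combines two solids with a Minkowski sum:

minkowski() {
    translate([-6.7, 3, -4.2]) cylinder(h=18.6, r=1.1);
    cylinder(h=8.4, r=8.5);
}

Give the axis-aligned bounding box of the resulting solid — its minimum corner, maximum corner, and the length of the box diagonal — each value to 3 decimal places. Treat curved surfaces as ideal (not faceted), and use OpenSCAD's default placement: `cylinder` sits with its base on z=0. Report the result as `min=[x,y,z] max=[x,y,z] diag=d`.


min=[-16.300,-6.600,-4.200] max=[2.900,12.600,22.800] diag=38.292

A = translate([-6.7, 3, -4.2]) cylinder(h=18.6, r=1.1) → bbox [-7.8,1.9,-4.2] .. [-5.6,4.1,14.4]
B = cylinder(h=8.4, r=8.5) → bbox [-8.5,-8.5,0] .. [8.5,8.5,8.4]
lo = A.lo+B.lo = [-7.8-8.5, 1.9-8.5, -4.2+0] = [-16.300,-6.600,-4.200]
hi = A.hi+B.hi = [-5.6+8.5, 4.1+8.5, 14.4+8.4] = [2.900,12.600,22.800]
diag = √(19.2²+19.2²+27²) = √1466.28 = 38.292


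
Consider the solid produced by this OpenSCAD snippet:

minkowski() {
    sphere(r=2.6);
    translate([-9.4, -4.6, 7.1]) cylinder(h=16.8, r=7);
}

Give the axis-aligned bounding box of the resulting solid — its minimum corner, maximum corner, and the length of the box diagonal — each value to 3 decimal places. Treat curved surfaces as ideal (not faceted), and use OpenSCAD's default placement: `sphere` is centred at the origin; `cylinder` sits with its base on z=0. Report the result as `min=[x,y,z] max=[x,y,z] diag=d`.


min=[-19.000,-14.200,4.500] max=[0.200,5.000,26.500] diag=34.947

A = translate([-9.4, -4.6, 7.1]) cylinder(h=16.8, r=7) → bbox [-16.4,-11.6,7.1] .. [-2.4,2.4,23.9]
B = sphere(r=2.6) → bbox [-2.6,-2.6,-2.6] .. [2.6,2.6,2.6]
lo = A.lo+B.lo = [-16.4-2.6, -11.6-2.6, 7.1-2.6] = [-19.000,-14.200,4.500]
hi = A.hi+B.hi = [-2.4+2.6, 2.4+2.6, 23.9+2.6] = [0.200,5.000,26.500]
diag = √(19.2²+19.2²+22²) = √1221.28 = 34.947


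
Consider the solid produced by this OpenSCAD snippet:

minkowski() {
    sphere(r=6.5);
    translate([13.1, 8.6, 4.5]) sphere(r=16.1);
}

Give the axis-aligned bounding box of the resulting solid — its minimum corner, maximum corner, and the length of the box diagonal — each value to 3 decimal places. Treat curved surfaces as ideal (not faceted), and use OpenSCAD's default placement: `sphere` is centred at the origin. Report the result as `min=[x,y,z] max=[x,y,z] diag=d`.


A = translate([13.1, 8.6, 4.5]) sphere(r=16.1) → bbox [-3,-7.5,-11.6] .. [29.2,24.7,20.6]
B = sphere(r=6.5) → bbox [-6.5,-6.5,-6.5] .. [6.5,6.5,6.5]
lo = A.lo+B.lo = [-3-6.5, -7.5-6.5, -11.6-6.5] = [-9.500,-14.000,-18.100]
hi = A.hi+B.hi = [29.2+6.5, 24.7+6.5, 20.6+6.5] = [35.700,31.200,27.100]
diag = √(45.2²+45.2²+45.2²) = √6129.12 = 78.289

min=[-9.500,-14.000,-18.100] max=[35.700,31.200,27.100] diag=78.289


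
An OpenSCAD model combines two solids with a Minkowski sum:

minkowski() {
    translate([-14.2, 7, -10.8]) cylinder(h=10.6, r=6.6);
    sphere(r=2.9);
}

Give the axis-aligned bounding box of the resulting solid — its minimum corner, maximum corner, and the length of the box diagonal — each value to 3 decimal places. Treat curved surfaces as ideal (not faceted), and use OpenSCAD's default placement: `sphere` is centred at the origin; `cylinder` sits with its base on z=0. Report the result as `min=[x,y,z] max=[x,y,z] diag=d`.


min=[-23.700,-2.500,-13.700] max=[-4.700,16.500,2.700] diag=31.480

A = translate([-14.2, 7, -10.8]) cylinder(h=10.6, r=6.6) → bbox [-20.8,0.4,-10.8] .. [-7.6,13.6,-0.2]
B = sphere(r=2.9) → bbox [-2.9,-2.9,-2.9] .. [2.9,2.9,2.9]
lo = A.lo+B.lo = [-20.8-2.9, 0.4-2.9, -10.8-2.9] = [-23.700,-2.500,-13.700]
hi = A.hi+B.hi = [-7.6+2.9, 13.6+2.9, -0.2+2.9] = [-4.700,16.500,2.700]
diag = √(19²+19²+16.4²) = √990.96 = 31.480


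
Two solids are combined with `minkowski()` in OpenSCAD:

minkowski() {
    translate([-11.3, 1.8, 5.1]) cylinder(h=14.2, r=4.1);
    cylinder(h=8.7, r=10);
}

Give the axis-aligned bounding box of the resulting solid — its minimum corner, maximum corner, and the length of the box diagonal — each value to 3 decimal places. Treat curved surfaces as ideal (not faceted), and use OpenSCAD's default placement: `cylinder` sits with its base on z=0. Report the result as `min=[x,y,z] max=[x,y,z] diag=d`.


A = translate([-11.3, 1.8, 5.1]) cylinder(h=14.2, r=4.1) → bbox [-15.4,-2.3,5.1] .. [-7.2,5.9,19.3]
B = cylinder(h=8.7, r=10) → bbox [-10,-10,0] .. [10,10,8.7]
lo = A.lo+B.lo = [-15.4-10, -2.3-10, 5.1+0] = [-25.400,-12.300,5.100]
hi = A.hi+B.hi = [-7.2+10, 5.9+10, 19.3+8.7] = [2.800,15.900,28.000]
diag = √(28.2²+28.2²+22.9²) = √2114.89 = 45.988

min=[-25.400,-12.300,5.100] max=[2.800,15.900,28.000] diag=45.988


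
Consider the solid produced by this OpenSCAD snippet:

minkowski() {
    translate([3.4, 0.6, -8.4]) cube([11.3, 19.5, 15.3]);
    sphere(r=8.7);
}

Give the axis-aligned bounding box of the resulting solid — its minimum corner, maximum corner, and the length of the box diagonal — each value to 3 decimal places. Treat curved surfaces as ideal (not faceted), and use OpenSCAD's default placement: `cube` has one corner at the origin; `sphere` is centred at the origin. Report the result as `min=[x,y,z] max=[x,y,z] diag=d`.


A = translate([3.4, 0.6, -8.4]) cube([11.3, 19.5, 15.3]) → bbox [3.4,0.6,-8.4] .. [14.7,20.1,6.9]
B = sphere(r=8.7) → bbox [-8.7,-8.7,-8.7] .. [8.7,8.7,8.7]
lo = A.lo+B.lo = [3.4-8.7, 0.6-8.7, -8.4-8.7] = [-5.300,-8.100,-17.100]
hi = A.hi+B.hi = [14.7+8.7, 20.1+8.7, 6.9+8.7] = [23.400,28.800,15.600]
diag = √(28.7²+36.9²+32.7²) = √3254.59 = 57.049

min=[-5.300,-8.100,-17.100] max=[23.400,28.800,15.600] diag=57.049


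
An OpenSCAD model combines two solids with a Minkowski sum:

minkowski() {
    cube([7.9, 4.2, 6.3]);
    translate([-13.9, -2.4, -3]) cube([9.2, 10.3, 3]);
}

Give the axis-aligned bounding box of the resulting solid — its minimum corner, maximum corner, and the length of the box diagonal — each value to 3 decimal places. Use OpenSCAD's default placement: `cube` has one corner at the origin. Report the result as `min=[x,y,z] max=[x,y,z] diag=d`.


A = translate([-13.9, -2.4, -3]) cube([9.2, 10.3, 3]) → bbox [-13.9,-2.4,-3] .. [-4.7,7.9,0]
B = cube([7.9, 4.2, 6.3]) → bbox [0,0,0] .. [7.9,4.2,6.3]
lo = A.lo+B.lo = [-13.9+0, -2.4+0, -3+0] = [-13.900,-2.400,-3.000]
hi = A.hi+B.hi = [-4.7+7.9, 7.9+4.2, 0+6.3] = [3.200,12.100,6.300]
diag = √(17.1²+14.5²+9.3²) = √589.15 = 24.272

min=[-13.900,-2.400,-3.000] max=[3.200,12.100,6.300] diag=24.272


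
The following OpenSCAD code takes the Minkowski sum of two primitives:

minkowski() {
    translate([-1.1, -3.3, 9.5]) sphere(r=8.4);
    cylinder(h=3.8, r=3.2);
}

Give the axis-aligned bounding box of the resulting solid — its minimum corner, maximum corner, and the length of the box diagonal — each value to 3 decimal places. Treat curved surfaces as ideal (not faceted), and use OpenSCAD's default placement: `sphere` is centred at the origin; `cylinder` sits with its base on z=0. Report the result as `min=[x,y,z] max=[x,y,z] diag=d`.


min=[-12.700,-14.900,1.100] max=[10.500,8.300,21.700] diag=38.741

A = translate([-1.1, -3.3, 9.5]) sphere(r=8.4) → bbox [-9.5,-11.7,1.1] .. [7.3,5.1,17.9]
B = cylinder(h=3.8, r=3.2) → bbox [-3.2,-3.2,0] .. [3.2,3.2,3.8]
lo = A.lo+B.lo = [-9.5-3.2, -11.7-3.2, 1.1+0] = [-12.700,-14.900,1.100]
hi = A.hi+B.hi = [7.3+3.2, 5.1+3.2, 17.9+3.8] = [10.500,8.300,21.700]
diag = √(23.2²+23.2²+20.6²) = √1500.84 = 38.741


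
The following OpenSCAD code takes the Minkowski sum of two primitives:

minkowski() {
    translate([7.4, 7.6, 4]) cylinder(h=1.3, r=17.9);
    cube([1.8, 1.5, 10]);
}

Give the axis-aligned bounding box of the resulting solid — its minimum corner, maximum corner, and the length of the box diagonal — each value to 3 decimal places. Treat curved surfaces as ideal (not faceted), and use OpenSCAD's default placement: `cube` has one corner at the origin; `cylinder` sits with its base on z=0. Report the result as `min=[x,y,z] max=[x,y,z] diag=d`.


A = translate([7.4, 7.6, 4]) cylinder(h=1.3, r=17.9) → bbox [-10.5,-10.3,4] .. [25.3,25.5,5.3]
B = cube([1.8, 1.5, 10]) → bbox [0,0,0] .. [1.8,1.5,10]
lo = A.lo+B.lo = [-10.5+0, -10.3+0, 4+0] = [-10.500,-10.300,4.000]
hi = A.hi+B.hi = [25.3+1.8, 25.5+1.5, 5.3+10] = [27.100,27.000,15.300]
diag = √(37.6²+37.3²+11.3²) = √2932.74 = 54.155

min=[-10.500,-10.300,4.000] max=[27.100,27.000,15.300] diag=54.155


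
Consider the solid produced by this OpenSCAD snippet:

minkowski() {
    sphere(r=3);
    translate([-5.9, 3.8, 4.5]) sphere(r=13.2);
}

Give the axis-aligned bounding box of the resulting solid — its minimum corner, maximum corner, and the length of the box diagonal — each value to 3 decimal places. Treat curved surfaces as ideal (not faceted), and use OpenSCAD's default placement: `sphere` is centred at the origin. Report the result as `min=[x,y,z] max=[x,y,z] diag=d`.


A = translate([-5.9, 3.8, 4.5]) sphere(r=13.2) → bbox [-19.1,-9.4,-8.7] .. [7.3,17,17.7]
B = sphere(r=3) → bbox [-3,-3,-3] .. [3,3,3]
lo = A.lo+B.lo = [-19.1-3, -9.4-3, -8.7-3] = [-22.100,-12.400,-11.700]
hi = A.hi+B.hi = [7.3+3, 17+3, 17.7+3] = [10.300,20.000,20.700]
diag = √(32.4²+32.4²+32.4²) = √3149.28 = 56.118

min=[-22.100,-12.400,-11.700] max=[10.300,20.000,20.700] diag=56.118


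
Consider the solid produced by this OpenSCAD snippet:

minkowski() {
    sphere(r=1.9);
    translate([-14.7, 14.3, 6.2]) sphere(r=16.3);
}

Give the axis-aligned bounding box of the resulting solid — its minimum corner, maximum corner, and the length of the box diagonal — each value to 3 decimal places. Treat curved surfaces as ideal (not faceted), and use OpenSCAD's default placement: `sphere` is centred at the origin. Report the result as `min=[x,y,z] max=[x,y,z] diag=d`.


A = translate([-14.7, 14.3, 6.2]) sphere(r=16.3) → bbox [-31,-2,-10.1] .. [1.6,30.6,22.5]
B = sphere(r=1.9) → bbox [-1.9,-1.9,-1.9] .. [1.9,1.9,1.9]
lo = A.lo+B.lo = [-31-1.9, -2-1.9, -10.1-1.9] = [-32.900,-3.900,-12.000]
hi = A.hi+B.hi = [1.6+1.9, 30.6+1.9, 22.5+1.9] = [3.500,32.500,24.400]
diag = √(36.4²+36.4²+36.4²) = √3974.88 = 63.047

min=[-32.900,-3.900,-12.000] max=[3.500,32.500,24.400] diag=63.047


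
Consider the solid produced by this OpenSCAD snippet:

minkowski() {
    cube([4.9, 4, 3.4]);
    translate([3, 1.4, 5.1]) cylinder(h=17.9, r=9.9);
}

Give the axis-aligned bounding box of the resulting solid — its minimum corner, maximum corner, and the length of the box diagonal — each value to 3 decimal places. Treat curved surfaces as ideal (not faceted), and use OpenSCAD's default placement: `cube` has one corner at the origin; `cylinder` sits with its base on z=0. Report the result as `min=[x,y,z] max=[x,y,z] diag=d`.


min=[-6.900,-8.500,5.100] max=[17.800,15.300,26.400] diag=40.376

A = translate([3, 1.4, 5.1]) cylinder(h=17.9, r=9.9) → bbox [-6.9,-8.5,5.1] .. [12.9,11.3,23]
B = cube([4.9, 4, 3.4]) → bbox [0,0,0] .. [4.9,4,3.4]
lo = A.lo+B.lo = [-6.9+0, -8.5+0, 5.1+0] = [-6.900,-8.500,5.100]
hi = A.hi+B.hi = [12.9+4.9, 11.3+4, 23+3.4] = [17.800,15.300,26.400]
diag = √(24.7²+23.8²+21.3²) = √1630.22 = 40.376


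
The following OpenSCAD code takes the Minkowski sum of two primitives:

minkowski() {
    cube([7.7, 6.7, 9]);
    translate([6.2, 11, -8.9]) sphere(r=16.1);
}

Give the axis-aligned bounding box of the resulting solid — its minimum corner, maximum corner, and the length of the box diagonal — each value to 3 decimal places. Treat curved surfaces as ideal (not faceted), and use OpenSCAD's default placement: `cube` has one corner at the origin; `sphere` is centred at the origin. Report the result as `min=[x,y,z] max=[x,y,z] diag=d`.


min=[-9.900,-5.100,-25.000] max=[30.000,33.800,16.200] diag=69.301

A = translate([6.2, 11, -8.9]) sphere(r=16.1) → bbox [-9.9,-5.1,-25] .. [22.3,27.1,7.2]
B = cube([7.7, 6.7, 9]) → bbox [0,0,0] .. [7.7,6.7,9]
lo = A.lo+B.lo = [-9.9+0, -5.1+0, -25+0] = [-9.900,-5.100,-25.000]
hi = A.hi+B.hi = [22.3+7.7, 27.1+6.7, 7.2+9] = [30.000,33.800,16.200]
diag = √(39.9²+38.9²+41.2²) = √4802.66 = 69.301


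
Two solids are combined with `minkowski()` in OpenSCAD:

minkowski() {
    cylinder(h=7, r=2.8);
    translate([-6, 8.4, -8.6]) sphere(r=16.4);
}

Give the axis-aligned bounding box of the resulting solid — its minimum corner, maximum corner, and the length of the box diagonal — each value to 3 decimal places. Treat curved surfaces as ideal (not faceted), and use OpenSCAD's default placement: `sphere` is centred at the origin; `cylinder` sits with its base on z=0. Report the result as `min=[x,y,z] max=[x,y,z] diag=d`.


min=[-25.200,-10.800,-25.000] max=[13.200,27.600,14.800] diag=67.329

A = translate([-6, 8.4, -8.6]) sphere(r=16.4) → bbox [-22.4,-8,-25] .. [10.4,24.8,7.8]
B = cylinder(h=7, r=2.8) → bbox [-2.8,-2.8,0] .. [2.8,2.8,7]
lo = A.lo+B.lo = [-22.4-2.8, -8-2.8, -25+0] = [-25.200,-10.800,-25.000]
hi = A.hi+B.hi = [10.4+2.8, 24.8+2.8, 7.8+7] = [13.200,27.600,14.800]
diag = √(38.4²+38.4²+39.8²) = √4533.16 = 67.329


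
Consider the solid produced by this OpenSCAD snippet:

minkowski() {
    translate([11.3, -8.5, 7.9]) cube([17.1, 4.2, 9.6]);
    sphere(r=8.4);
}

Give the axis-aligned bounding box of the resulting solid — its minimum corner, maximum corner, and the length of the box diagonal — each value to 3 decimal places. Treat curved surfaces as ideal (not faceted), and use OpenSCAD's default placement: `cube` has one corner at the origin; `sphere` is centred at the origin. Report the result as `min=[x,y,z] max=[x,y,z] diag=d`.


min=[2.900,-16.900,-0.500] max=[36.800,4.100,25.900] diag=47.824

A = translate([11.3, -8.5, 7.9]) cube([17.1, 4.2, 9.6]) → bbox [11.3,-8.5,7.9] .. [28.4,-4.3,17.5]
B = sphere(r=8.4) → bbox [-8.4,-8.4,-8.4] .. [8.4,8.4,8.4]
lo = A.lo+B.lo = [11.3-8.4, -8.5-8.4, 7.9-8.4] = [2.900,-16.900,-0.500]
hi = A.hi+B.hi = [28.4+8.4, -4.3+8.4, 17.5+8.4] = [36.800,4.100,25.900]
diag = √(33.9²+21²+26.4²) = √2287.17 = 47.824


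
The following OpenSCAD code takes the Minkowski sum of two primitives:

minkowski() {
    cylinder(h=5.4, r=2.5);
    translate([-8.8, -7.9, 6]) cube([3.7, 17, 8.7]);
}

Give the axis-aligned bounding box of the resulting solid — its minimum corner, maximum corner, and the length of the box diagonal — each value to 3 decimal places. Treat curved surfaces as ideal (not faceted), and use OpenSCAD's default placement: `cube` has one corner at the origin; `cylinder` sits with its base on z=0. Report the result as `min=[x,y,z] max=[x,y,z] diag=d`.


A = translate([-8.8, -7.9, 6]) cube([3.7, 17, 8.7]) → bbox [-8.8,-7.9,6] .. [-5.1,9.1,14.7]
B = cylinder(h=5.4, r=2.5) → bbox [-2.5,-2.5,0] .. [2.5,2.5,5.4]
lo = A.lo+B.lo = [-8.8-2.5, -7.9-2.5, 6+0] = [-11.300,-10.400,6.000]
hi = A.hi+B.hi = [-5.1+2.5, 9.1+2.5, 14.7+5.4] = [-2.600,11.600,20.100]
diag = √(8.7²+22²+14.1²) = √758.5 = 27.541

min=[-11.300,-10.400,6.000] max=[-2.600,11.600,20.100] diag=27.541


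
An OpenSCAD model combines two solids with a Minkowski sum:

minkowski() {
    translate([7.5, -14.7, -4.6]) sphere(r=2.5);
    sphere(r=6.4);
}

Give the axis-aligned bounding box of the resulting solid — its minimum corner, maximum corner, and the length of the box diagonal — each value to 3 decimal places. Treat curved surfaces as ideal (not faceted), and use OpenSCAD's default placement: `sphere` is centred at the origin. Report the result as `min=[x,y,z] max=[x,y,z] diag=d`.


min=[-1.400,-23.600,-13.500] max=[16.400,-5.800,4.300] diag=30.831

A = translate([7.5, -14.7, -4.6]) sphere(r=2.5) → bbox [5,-17.2,-7.1] .. [10,-12.2,-2.1]
B = sphere(r=6.4) → bbox [-6.4,-6.4,-6.4] .. [6.4,6.4,6.4]
lo = A.lo+B.lo = [5-6.4, -17.2-6.4, -7.1-6.4] = [-1.400,-23.600,-13.500]
hi = A.hi+B.hi = [10+6.4, -12.2+6.4, -2.1+6.4] = [16.400,-5.800,4.300]
diag = √(17.8²+17.8²+17.8²) = √950.52 = 30.831


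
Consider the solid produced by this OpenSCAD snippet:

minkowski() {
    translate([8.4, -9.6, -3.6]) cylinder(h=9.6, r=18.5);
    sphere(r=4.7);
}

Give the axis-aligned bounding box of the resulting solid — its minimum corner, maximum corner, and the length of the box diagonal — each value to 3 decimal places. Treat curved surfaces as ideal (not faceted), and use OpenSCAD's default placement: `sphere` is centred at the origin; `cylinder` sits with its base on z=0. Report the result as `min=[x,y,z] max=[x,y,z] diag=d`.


min=[-14.800,-32.800,-8.300] max=[31.600,13.600,10.700] diag=68.315

A = translate([8.4, -9.6, -3.6]) cylinder(h=9.6, r=18.5) → bbox [-10.1,-28.1,-3.6] .. [26.9,8.9,6]
B = sphere(r=4.7) → bbox [-4.7,-4.7,-4.7] .. [4.7,4.7,4.7]
lo = A.lo+B.lo = [-10.1-4.7, -28.1-4.7, -3.6-4.7] = [-14.800,-32.800,-8.300]
hi = A.hi+B.hi = [26.9+4.7, 8.9+4.7, 6+4.7] = [31.600,13.600,10.700]
diag = √(46.4²+46.4²+19²) = √4666.92 = 68.315


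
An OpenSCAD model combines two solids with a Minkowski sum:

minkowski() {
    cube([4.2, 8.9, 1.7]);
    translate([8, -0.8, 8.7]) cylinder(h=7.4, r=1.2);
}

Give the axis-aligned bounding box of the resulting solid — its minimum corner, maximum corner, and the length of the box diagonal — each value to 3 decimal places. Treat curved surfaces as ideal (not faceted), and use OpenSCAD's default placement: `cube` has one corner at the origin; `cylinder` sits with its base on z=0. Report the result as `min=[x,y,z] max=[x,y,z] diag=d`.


A = translate([8, -0.8, 8.7]) cylinder(h=7.4, r=1.2) → bbox [6.8,-2,8.7] .. [9.2,0.4,16.1]
B = cube([4.2, 8.9, 1.7]) → bbox [0,0,0] .. [4.2,8.9,1.7]
lo = A.lo+B.lo = [6.8+0, -2+0, 8.7+0] = [6.800,-2.000,8.700]
hi = A.hi+B.hi = [9.2+4.2, 0.4+8.9, 16.1+1.7] = [13.400,9.300,17.800]
diag = √(6.6²+11.3²+9.1²) = √254.06 = 15.939

min=[6.800,-2.000,8.700] max=[13.400,9.300,17.800] diag=15.939


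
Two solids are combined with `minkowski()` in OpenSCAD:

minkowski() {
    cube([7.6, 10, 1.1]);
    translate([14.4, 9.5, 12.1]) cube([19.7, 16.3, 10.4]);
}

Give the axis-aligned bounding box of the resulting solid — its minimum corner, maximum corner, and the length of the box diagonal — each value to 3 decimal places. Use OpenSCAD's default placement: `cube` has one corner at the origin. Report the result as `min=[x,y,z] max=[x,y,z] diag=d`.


min=[14.400,9.500,12.100] max=[41.700,35.800,23.600] diag=39.614

A = translate([14.4, 9.5, 12.1]) cube([19.7, 16.3, 10.4]) → bbox [14.4,9.5,12.1] .. [34.1,25.8,22.5]
B = cube([7.6, 10, 1.1]) → bbox [0,0,0] .. [7.6,10,1.1]
lo = A.lo+B.lo = [14.4+0, 9.5+0, 12.1+0] = [14.400,9.500,12.100]
hi = A.hi+B.hi = [34.1+7.6, 25.8+10, 22.5+1.1] = [41.700,35.800,23.600]
diag = √(27.3²+26.3²+11.5²) = √1569.23 = 39.614


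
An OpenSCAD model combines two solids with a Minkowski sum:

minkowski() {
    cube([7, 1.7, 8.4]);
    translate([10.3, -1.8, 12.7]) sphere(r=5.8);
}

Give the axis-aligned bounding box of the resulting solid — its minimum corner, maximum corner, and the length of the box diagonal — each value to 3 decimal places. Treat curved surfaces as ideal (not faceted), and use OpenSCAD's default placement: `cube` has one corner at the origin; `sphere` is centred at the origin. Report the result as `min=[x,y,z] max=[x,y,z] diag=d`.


A = translate([10.3, -1.8, 12.7]) sphere(r=5.8) → bbox [4.5,-7.6,6.9] .. [16.1,4,18.5]
B = cube([7, 1.7, 8.4]) → bbox [0,0,0] .. [7,1.7,8.4]
lo = A.lo+B.lo = [4.5+0, -7.6+0, 6.9+0] = [4.500,-7.600,6.900]
hi = A.hi+B.hi = [16.1+7, 4+1.7, 18.5+8.4] = [23.100,5.700,26.900]
diag = √(18.6²+13.3²+20²) = √922.85 = 30.378

min=[4.500,-7.600,6.900] max=[23.100,5.700,26.900] diag=30.378


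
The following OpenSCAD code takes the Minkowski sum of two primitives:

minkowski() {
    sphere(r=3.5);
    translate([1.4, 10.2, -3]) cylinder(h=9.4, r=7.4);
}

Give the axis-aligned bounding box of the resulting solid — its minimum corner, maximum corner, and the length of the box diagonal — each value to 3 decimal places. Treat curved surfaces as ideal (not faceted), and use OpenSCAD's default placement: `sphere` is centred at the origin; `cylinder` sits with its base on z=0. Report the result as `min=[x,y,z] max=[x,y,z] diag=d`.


min=[-9.500,-0.700,-6.500] max=[12.300,21.100,9.900] diag=34.920

A = translate([1.4, 10.2, -3]) cylinder(h=9.4, r=7.4) → bbox [-6,2.8,-3] .. [8.8,17.6,6.4]
B = sphere(r=3.5) → bbox [-3.5,-3.5,-3.5] .. [3.5,3.5,3.5]
lo = A.lo+B.lo = [-6-3.5, 2.8-3.5, -3-3.5] = [-9.500,-0.700,-6.500]
hi = A.hi+B.hi = [8.8+3.5, 17.6+3.5, 6.4+3.5] = [12.300,21.100,9.900]
diag = √(21.8²+21.8²+16.4²) = √1219.44 = 34.920


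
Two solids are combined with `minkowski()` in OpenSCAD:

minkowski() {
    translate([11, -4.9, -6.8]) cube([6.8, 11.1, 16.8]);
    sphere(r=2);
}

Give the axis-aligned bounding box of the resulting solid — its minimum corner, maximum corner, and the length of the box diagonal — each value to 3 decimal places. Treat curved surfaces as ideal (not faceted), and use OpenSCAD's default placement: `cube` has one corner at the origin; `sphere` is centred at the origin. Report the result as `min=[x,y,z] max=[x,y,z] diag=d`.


min=[9.000,-6.900,-8.800] max=[19.800,8.200,12.000] diag=27.880

A = translate([11, -4.9, -6.8]) cube([6.8, 11.1, 16.8]) → bbox [11,-4.9,-6.8] .. [17.8,6.2,10]
B = sphere(r=2) → bbox [-2,-2,-2] .. [2,2,2]
lo = A.lo+B.lo = [11-2, -4.9-2, -6.8-2] = [9.000,-6.900,-8.800]
hi = A.hi+B.hi = [17.8+2, 6.2+2, 10+2] = [19.800,8.200,12.000]
diag = √(10.8²+15.1²+20.8²) = √777.29 = 27.880


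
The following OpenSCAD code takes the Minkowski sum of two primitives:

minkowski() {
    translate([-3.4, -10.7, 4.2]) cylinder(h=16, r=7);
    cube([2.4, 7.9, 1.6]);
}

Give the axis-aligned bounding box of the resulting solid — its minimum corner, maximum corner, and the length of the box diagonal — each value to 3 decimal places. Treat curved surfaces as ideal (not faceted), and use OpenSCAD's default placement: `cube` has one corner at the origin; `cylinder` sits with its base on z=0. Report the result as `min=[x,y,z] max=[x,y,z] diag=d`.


A = translate([-3.4, -10.7, 4.2]) cylinder(h=16, r=7) → bbox [-10.4,-17.7,4.2] .. [3.6,-3.7,20.2]
B = cube([2.4, 7.9, 1.6]) → bbox [0,0,0] .. [2.4,7.9,1.6]
lo = A.lo+B.lo = [-10.4+0, -17.7+0, 4.2+0] = [-10.400,-17.700,4.200]
hi = A.hi+B.hi = [3.6+2.4, -3.7+7.9, 20.2+1.6] = [6.000,4.200,21.800]
diag = √(16.4²+21.9²+17.6²) = √1058.33 = 32.532

min=[-10.400,-17.700,4.200] max=[6.000,4.200,21.800] diag=32.532


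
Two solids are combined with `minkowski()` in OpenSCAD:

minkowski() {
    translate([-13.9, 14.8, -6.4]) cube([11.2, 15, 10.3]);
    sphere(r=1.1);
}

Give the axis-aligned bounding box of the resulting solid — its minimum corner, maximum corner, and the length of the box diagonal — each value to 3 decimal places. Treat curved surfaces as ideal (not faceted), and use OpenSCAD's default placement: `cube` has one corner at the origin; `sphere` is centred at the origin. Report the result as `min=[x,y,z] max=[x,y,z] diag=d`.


min=[-15.000,13.700,-7.500] max=[-1.600,30.900,5.000] diag=25.133

A = translate([-13.9, 14.8, -6.4]) cube([11.2, 15, 10.3]) → bbox [-13.9,14.8,-6.4] .. [-2.7,29.8,3.9]
B = sphere(r=1.1) → bbox [-1.1,-1.1,-1.1] .. [1.1,1.1,1.1]
lo = A.lo+B.lo = [-13.9-1.1, 14.8-1.1, -6.4-1.1] = [-15.000,13.700,-7.500]
hi = A.hi+B.hi = [-2.7+1.1, 29.8+1.1, 3.9+1.1] = [-1.600,30.900,5.000]
diag = √(13.4²+17.2²+12.5²) = √631.65 = 25.133


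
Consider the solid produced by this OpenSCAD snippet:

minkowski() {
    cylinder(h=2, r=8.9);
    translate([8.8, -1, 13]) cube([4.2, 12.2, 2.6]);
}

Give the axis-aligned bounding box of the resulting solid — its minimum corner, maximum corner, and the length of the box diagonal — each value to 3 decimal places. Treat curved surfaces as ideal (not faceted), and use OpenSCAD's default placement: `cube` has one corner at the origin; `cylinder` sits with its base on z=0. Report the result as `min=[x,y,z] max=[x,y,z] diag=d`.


min=[-0.100,-9.900,13.000] max=[21.900,20.100,17.600] diag=37.485

A = translate([8.8, -1, 13]) cube([4.2, 12.2, 2.6]) → bbox [8.8,-1,13] .. [13,11.2,15.6]
B = cylinder(h=2, r=8.9) → bbox [-8.9,-8.9,0] .. [8.9,8.9,2]
lo = A.lo+B.lo = [8.8-8.9, -1-8.9, 13+0] = [-0.100,-9.900,13.000]
hi = A.hi+B.hi = [13+8.9, 11.2+8.9, 15.6+2] = [21.900,20.100,17.600]
diag = √(22²+30²+4.6²) = √1405.16 = 37.485


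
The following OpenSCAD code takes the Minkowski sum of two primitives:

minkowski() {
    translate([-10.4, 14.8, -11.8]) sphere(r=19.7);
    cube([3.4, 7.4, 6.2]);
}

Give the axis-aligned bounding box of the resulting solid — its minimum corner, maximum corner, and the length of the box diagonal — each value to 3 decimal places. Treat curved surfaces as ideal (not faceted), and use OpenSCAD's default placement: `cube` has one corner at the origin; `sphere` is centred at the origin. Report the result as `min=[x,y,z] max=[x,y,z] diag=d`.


min=[-30.100,-4.900,-31.500] max=[12.700,41.900,14.100] diag=78.112

A = translate([-10.4, 14.8, -11.8]) sphere(r=19.7) → bbox [-30.1,-4.9,-31.5] .. [9.3,34.5,7.9]
B = cube([3.4, 7.4, 6.2]) → bbox [0,0,0] .. [3.4,7.4,6.2]
lo = A.lo+B.lo = [-30.1+0, -4.9+0, -31.5+0] = [-30.100,-4.900,-31.500]
hi = A.hi+B.hi = [9.3+3.4, 34.5+7.4, 7.9+6.2] = [12.700,41.900,14.100]
diag = √(42.8²+46.8²+45.6²) = √6101.44 = 78.112


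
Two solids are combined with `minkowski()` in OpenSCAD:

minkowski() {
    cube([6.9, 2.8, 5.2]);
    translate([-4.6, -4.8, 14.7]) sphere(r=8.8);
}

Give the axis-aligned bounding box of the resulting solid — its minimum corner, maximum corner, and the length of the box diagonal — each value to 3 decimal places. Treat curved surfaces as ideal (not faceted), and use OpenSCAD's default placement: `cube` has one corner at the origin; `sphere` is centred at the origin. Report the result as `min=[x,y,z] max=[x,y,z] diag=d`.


A = translate([-4.6, -4.8, 14.7]) sphere(r=8.8) → bbox [-13.4,-13.6,5.9] .. [4.2,4,23.5]
B = cube([6.9, 2.8, 5.2]) → bbox [0,0,0] .. [6.9,2.8,5.2]
lo = A.lo+B.lo = [-13.4+0, -13.6+0, 5.9+0] = [-13.400,-13.600,5.900]
hi = A.hi+B.hi = [4.2+6.9, 4+2.8, 23.5+5.2] = [11.100,6.800,28.700]
diag = √(24.5²+20.4²+22.8²) = √1536.25 = 39.195

min=[-13.400,-13.600,5.900] max=[11.100,6.800,28.700] diag=39.195


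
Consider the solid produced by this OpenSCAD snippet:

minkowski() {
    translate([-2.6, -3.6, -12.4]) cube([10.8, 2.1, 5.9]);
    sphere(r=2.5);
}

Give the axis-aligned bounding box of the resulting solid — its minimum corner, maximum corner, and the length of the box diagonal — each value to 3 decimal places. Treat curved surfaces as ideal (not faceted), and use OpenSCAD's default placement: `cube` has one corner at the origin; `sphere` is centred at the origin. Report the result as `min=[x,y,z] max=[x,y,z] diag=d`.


min=[-5.100,-6.100,-14.900] max=[10.700,1.000,-4.000] diag=20.466

A = translate([-2.6, -3.6, -12.4]) cube([10.8, 2.1, 5.9]) → bbox [-2.6,-3.6,-12.4] .. [8.2,-1.5,-6.5]
B = sphere(r=2.5) → bbox [-2.5,-2.5,-2.5] .. [2.5,2.5,2.5]
lo = A.lo+B.lo = [-2.6-2.5, -3.6-2.5, -12.4-2.5] = [-5.100,-6.100,-14.900]
hi = A.hi+B.hi = [8.2+2.5, -1.5+2.5, -6.5+2.5] = [10.700,1.000,-4.000]
diag = √(15.8²+7.1²+10.9²) = √418.86 = 20.466


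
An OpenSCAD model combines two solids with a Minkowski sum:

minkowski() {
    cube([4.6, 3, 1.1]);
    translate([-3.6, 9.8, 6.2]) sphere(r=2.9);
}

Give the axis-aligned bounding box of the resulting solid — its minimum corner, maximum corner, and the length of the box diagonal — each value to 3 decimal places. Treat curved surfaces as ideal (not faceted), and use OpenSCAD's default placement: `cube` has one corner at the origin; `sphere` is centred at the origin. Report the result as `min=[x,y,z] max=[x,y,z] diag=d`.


A = translate([-3.6, 9.8, 6.2]) sphere(r=2.9) → bbox [-6.5,6.9,3.3] .. [-0.7,12.7,9.1]
B = cube([4.6, 3, 1.1]) → bbox [0,0,0] .. [4.6,3,1.1]
lo = A.lo+B.lo = [-6.5+0, 6.9+0, 3.3+0] = [-6.500,6.900,3.300]
hi = A.hi+B.hi = [-0.7+4.6, 12.7+3, 9.1+1.1] = [3.900,15.700,10.200]
diag = √(10.4²+8.8²+6.9²) = √233.21 = 15.271

min=[-6.500,6.900,3.300] max=[3.900,15.700,10.200] diag=15.271
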